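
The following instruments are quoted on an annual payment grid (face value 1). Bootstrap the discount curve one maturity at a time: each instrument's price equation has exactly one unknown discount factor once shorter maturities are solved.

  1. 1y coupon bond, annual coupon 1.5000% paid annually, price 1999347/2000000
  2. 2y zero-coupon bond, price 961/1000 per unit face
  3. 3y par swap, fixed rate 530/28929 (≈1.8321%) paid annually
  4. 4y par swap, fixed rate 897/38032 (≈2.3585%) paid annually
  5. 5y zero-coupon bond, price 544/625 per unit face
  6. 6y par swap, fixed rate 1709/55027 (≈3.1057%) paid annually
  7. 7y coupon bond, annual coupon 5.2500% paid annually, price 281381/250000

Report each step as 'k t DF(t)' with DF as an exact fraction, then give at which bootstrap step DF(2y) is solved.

step 1 [1y] bond c/1=3/200: DF=(1999347/2000000 − 3/200·(0))/(1+3/200) = 9849/10000 ≈ 0.984900
step 2 [2y] zero: DF = P = 961/1000 ≈ 0.961000
step 3 [3y] swap r/1=530/28929: DF=(1 − 530/28929·(0.984900+0.961000))/(1+530/28929) = 947/1000 ≈ 0.947000
step 4 [4y] swap r/1=897/38032: DF=(1 − 897/38032·(0.984900+0.961000+0.947000))/(1+897/38032) = 9103/10000 ≈ 0.910300
step 5 [5y] zero: DF = P = 544/625 ≈ 0.870400
step 6 [6y] swap r/1=1709/55027: DF=(1 − 1709/55027·(0.984900+0.961000+0.947000+0.910300+0.870400))/(1+1709/55027) = 8291/10000 ≈ 0.829100
step 7 [7y] bond c/1=21/400: DF=(281381/250000 − 21/400·(0.984900+0.961000+0.947000+0.910300+0.870400+0.829100))/(1+21/400) = 7949/10000 ≈ 0.794900

1 1 9849/10000
2 2 961/1000
3 3 947/1000
4 4 9103/10000
5 5 544/625
6 6 8291/10000
7 7 7949/10000
DF(2y) is solved at step 2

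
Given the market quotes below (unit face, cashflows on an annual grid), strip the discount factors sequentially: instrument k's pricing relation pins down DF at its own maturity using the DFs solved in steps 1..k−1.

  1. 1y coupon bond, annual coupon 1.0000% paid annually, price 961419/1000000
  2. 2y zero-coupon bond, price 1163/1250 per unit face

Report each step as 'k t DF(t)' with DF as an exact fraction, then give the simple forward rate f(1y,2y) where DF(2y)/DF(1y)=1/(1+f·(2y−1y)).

step 1 [1y] bond c/1=1/100: DF=(961419/1000000 − 1/100·(0))/(1+1/100) = 9519/10000 ≈ 0.951900
step 2 [2y] zero: DF = P = 1163/1250 ≈ 0.930400

1 1 9519/10000
2 2 1163/1250
f(1y,2y) = ((9519/10000)/(1163/1250) − 1)/(1) = 215/9304 ≈ 2.3108%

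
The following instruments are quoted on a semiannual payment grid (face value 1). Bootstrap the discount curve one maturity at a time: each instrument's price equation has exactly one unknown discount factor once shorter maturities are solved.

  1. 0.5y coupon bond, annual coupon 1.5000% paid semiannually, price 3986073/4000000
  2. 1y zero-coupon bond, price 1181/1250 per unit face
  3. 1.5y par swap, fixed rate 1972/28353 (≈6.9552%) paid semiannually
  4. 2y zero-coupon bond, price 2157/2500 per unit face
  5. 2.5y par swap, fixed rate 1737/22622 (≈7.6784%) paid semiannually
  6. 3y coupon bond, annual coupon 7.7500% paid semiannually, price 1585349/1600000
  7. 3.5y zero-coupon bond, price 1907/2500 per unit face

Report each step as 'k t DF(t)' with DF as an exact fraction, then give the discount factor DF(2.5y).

step 1 [0.5y] bond c/2=3/400: DF=(3986073/4000000 − 3/400·(0))/(1+3/400) = 9891/10000 ≈ 0.989100
step 2 [1y] zero: DF = P = 1181/1250 ≈ 0.944800
step 3 [1.5y] swap r/2=986/28353: DF=(1 − 986/28353·(0.989100+0.944800))/(1+986/28353) = 4507/5000 ≈ 0.901400
step 4 [2y] zero: DF = P = 2157/2500 ≈ 0.862800
step 5 [2.5y] swap r/2=1737/45244: DF=(1 − 1737/45244·(0.989100+0.944800+0.901400+0.862800))/(1+1737/45244) = 8263/10000 ≈ 0.826300
step 6 [3y] bond c/2=31/800: DF=(1585349/1600000 − 31/800·(0.989100+0.944800+0.901400+0.862800+0.826300))/(1+31/800) = 7851/10000 ≈ 0.785100
step 7 [3.5y] zero: DF = P = 1907/2500 ≈ 0.762800

1 1/2 9891/10000
2 1 1181/1250
3 3/2 4507/5000
4 2 2157/2500
5 5/2 8263/10000
6 3 7851/10000
7 7/2 1907/2500
DF(2.5y) = 8263/10000 ≈ 0.826300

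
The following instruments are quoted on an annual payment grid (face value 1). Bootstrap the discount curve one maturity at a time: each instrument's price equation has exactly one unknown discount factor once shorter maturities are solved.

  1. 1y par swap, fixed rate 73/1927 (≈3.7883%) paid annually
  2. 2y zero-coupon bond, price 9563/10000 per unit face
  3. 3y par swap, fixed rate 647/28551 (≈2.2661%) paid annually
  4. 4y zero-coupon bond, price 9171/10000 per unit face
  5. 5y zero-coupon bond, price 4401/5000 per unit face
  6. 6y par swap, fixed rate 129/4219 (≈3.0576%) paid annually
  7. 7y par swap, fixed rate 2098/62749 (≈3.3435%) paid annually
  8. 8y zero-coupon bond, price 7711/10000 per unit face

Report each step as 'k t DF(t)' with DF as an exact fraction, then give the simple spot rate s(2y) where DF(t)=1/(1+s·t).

step 1 [1y] swap r/1=73/1927: DF=(1 − 73/1927·(0))/(1+73/1927) = 1927/2000 ≈ 0.963500
step 2 [2y] zero: DF = P = 9563/10000 ≈ 0.956300
step 3 [3y] swap r/1=647/28551: DF=(1 − 647/28551·(0.963500+0.956300))/(1+647/28551) = 9353/10000 ≈ 0.935300
step 4 [4y] zero: DF = P = 9171/10000 ≈ 0.917100
step 5 [5y] zero: DF = P = 4401/5000 ≈ 0.880200
step 6 [6y] swap r/1=129/4219: DF=(1 − 129/4219·(0.963500+0.956300+0.935300+0.917100+0.880200))/(1+129/4219) = 8323/10000 ≈ 0.832300
step 7 [7y] swap r/1=2098/62749: DF=(1 − 2098/62749·(0.963500+0.956300+0.935300+0.917100+0.880200+0.832300))/(1+2098/62749) = 3951/5000 ≈ 0.790200
step 8 [8y] zero: DF = P = 7711/10000 ≈ 0.771100

1 1 1927/2000
2 2 9563/10000
3 3 9353/10000
4 4 9171/10000
5 5 4401/5000
6 6 8323/10000
7 7 3951/5000
8 8 7711/10000
s(2y) = (1/(9563/10000) − 1)/(2) = 437/19126 ≈ 2.2848%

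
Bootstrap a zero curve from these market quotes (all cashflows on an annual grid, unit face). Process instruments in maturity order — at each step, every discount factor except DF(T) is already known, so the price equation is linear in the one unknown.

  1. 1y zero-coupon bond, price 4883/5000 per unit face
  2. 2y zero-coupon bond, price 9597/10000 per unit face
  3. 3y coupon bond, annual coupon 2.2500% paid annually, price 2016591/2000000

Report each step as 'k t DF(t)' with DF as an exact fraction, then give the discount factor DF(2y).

step 1 [1y] zero: DF = P = 4883/5000 ≈ 0.976600
step 2 [2y] zero: DF = P = 9597/10000 ≈ 0.959700
step 3 [3y] bond c/1=9/400: DF=(2016591/2000000 − 9/400·(0.976600+0.959700))/(1+9/400) = 1887/2000 ≈ 0.943500

1 1 4883/5000
2 2 9597/10000
3 3 1887/2000
DF(2y) = 9597/10000 ≈ 0.959700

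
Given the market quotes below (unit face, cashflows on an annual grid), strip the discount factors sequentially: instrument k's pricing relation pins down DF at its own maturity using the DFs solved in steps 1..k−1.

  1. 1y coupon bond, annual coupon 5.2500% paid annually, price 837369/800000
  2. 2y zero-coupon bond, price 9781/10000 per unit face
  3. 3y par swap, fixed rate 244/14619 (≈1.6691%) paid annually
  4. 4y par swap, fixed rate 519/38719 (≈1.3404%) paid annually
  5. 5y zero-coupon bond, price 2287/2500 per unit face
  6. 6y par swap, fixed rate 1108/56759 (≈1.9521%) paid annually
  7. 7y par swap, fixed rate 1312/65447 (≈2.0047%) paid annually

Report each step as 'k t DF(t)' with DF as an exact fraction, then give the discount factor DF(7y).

1 1 1989/2000
2 2 9781/10000
3 3 1189/1250
4 4 9481/10000
5 5 2287/2500
6 6 2223/2500
7 7 543/625
DF(7y) = 543/625 ≈ 0.868800

step 1 [1y] bond c/1=21/400: DF=(837369/800000 − 21/400·(0))/(1+21/400) = 1989/2000 ≈ 0.994500
step 2 [2y] zero: DF = P = 9781/10000 ≈ 0.978100
step 3 [3y] swap r/1=244/14619: DF=(1 − 244/14619·(0.994500+0.978100))/(1+244/14619) = 1189/1250 ≈ 0.951200
step 4 [4y] swap r/1=519/38719: DF=(1 − 519/38719·(0.994500+0.978100+0.951200))/(1+519/38719) = 9481/10000 ≈ 0.948100
step 5 [5y] zero: DF = P = 2287/2500 ≈ 0.914800
step 6 [6y] swap r/1=1108/56759: DF=(1 − 1108/56759·(0.994500+0.978100+0.951200+0.948100+0.914800))/(1+1108/56759) = 2223/2500 ≈ 0.889200
step 7 [7y] swap r/1=1312/65447: DF=(1 − 1312/65447·(0.994500+0.978100+0.951200+0.948100+0.914800+0.889200))/(1+1312/65447) = 543/625 ≈ 0.868800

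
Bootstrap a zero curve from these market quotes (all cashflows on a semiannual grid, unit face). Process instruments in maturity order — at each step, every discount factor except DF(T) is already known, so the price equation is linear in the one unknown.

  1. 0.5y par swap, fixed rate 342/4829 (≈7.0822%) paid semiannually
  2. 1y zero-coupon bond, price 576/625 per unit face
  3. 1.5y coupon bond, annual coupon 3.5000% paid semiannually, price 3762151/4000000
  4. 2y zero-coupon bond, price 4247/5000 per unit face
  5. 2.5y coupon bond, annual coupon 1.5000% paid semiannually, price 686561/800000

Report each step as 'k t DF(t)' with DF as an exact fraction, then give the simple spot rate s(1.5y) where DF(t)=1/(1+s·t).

1 1/2 4829/5000
2 1 576/625
3 3/2 8919/10000
4 2 4247/5000
5 5/2 1031/1250
s(1.5y) = (1/(8919/10000) − 1)/(3/2) = 2162/26757 ≈ 8.0801%

step 1 [0.5y] swap r/2=171/4829: DF=(1 − 171/4829·(0))/(1+171/4829) = 4829/5000 ≈ 0.965800
step 2 [1y] zero: DF = P = 576/625 ≈ 0.921600
step 3 [1.5y] bond c/2=7/400: DF=(3762151/4000000 − 7/400·(0.965800+0.921600))/(1+7/400) = 8919/10000 ≈ 0.891900
step 4 [2y] zero: DF = P = 4247/5000 ≈ 0.849400
step 5 [2.5y] bond c/2=3/400: DF=(686561/800000 − 3/400·(0.965800+0.921600+0.891900+0.849400))/(1+3/400) = 1031/1250 ≈ 0.824800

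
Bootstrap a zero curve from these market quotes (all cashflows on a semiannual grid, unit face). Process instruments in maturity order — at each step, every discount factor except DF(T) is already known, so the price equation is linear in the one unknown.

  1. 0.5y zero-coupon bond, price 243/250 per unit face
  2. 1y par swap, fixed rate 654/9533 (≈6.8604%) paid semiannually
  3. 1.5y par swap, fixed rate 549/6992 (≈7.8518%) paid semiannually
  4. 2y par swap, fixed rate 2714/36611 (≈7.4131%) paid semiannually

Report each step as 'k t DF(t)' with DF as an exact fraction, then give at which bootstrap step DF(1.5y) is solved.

1 1/2 243/250
2 1 4673/5000
3 3/2 4451/5000
4 2 8643/10000
DF(1.5y) is solved at step 3

step 1 [0.5y] zero: DF = P = 243/250 ≈ 0.972000
step 2 [1y] swap r/2=327/9533: DF=(1 − 327/9533·(0.972000))/(1+327/9533) = 4673/5000 ≈ 0.934600
step 3 [1.5y] swap r/2=549/13984: DF=(1 − 549/13984·(0.972000+0.934600))/(1+549/13984) = 4451/5000 ≈ 0.890200
step 4 [2y] swap r/2=1357/36611: DF=(1 − 1357/36611·(0.972000+0.934600+0.890200))/(1+1357/36611) = 8643/10000 ≈ 0.864300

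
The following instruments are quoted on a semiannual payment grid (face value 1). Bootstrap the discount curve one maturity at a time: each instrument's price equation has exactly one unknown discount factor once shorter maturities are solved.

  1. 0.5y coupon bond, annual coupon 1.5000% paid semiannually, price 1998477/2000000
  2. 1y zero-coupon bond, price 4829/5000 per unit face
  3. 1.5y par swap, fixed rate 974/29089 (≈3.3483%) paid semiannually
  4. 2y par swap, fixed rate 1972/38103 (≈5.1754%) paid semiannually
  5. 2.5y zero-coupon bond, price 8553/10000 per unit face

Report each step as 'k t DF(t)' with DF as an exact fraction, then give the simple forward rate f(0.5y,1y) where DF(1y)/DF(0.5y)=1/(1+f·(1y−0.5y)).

1 1/2 4959/5000
2 1 4829/5000
3 3/2 9513/10000
4 2 4507/5000
5 5/2 8553/10000
f(0.5y,1y) = ((4959/5000)/(4829/5000) − 1)/(1/2) = 260/4829 ≈ 5.3841%

step 1 [0.5y] bond c/2=3/400: DF=(1998477/2000000 − 3/400·(0))/(1+3/400) = 4959/5000 ≈ 0.991800
step 2 [1y] zero: DF = P = 4829/5000 ≈ 0.965800
step 3 [1.5y] swap r/2=487/29089: DF=(1 − 487/29089·(0.991800+0.965800))/(1+487/29089) = 9513/10000 ≈ 0.951300
step 4 [2y] swap r/2=986/38103: DF=(1 − 986/38103·(0.991800+0.965800+0.951300))/(1+986/38103) = 4507/5000 ≈ 0.901400
step 5 [2.5y] zero: DF = P = 8553/10000 ≈ 0.855300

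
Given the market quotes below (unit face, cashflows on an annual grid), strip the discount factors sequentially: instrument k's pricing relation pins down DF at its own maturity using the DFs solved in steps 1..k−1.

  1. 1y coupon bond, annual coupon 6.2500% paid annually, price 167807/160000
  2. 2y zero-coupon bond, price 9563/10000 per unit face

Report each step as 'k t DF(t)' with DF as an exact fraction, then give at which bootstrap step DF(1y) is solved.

1 1 9871/10000
2 2 9563/10000
DF(1y) is solved at step 1

step 1 [1y] bond c/1=1/16: DF=(167807/160000 − 1/16·(0))/(1+1/16) = 9871/10000 ≈ 0.987100
step 2 [2y] zero: DF = P = 9563/10000 ≈ 0.956300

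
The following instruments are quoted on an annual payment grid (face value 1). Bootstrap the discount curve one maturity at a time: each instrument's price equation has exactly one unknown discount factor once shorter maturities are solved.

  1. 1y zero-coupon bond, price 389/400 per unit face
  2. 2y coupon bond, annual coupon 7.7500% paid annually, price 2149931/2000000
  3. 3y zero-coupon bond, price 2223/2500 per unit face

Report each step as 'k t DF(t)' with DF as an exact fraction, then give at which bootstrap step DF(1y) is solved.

1 1 389/400
2 2 9277/10000
3 3 2223/2500
DF(1y) is solved at step 1

step 1 [1y] zero: DF = P = 389/400 ≈ 0.972500
step 2 [2y] bond c/1=31/400: DF=(2149931/2000000 − 31/400·(0.972500))/(1+31/400) = 9277/10000 ≈ 0.927700
step 3 [3y] zero: DF = P = 2223/2500 ≈ 0.889200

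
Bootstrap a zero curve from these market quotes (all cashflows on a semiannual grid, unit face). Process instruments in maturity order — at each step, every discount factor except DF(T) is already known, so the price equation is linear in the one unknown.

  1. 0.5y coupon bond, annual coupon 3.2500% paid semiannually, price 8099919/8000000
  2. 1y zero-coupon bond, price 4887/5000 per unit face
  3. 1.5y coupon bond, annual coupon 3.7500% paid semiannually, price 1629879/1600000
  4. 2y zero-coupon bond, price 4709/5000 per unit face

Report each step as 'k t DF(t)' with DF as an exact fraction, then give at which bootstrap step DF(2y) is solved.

1 1/2 9963/10000
2 1 4887/5000
3 3/2 2409/2500
4 2 4709/5000
DF(2y) is solved at step 4

step 1 [0.5y] bond c/2=13/800: DF=(8099919/8000000 − 13/800·(0))/(1+13/800) = 9963/10000 ≈ 0.996300
step 2 [1y] zero: DF = P = 4887/5000 ≈ 0.977400
step 3 [1.5y] bond c/2=3/160: DF=(1629879/1600000 − 3/160·(0.996300+0.977400))/(1+3/160) = 2409/2500 ≈ 0.963600
step 4 [2y] zero: DF = P = 4709/5000 ≈ 0.941800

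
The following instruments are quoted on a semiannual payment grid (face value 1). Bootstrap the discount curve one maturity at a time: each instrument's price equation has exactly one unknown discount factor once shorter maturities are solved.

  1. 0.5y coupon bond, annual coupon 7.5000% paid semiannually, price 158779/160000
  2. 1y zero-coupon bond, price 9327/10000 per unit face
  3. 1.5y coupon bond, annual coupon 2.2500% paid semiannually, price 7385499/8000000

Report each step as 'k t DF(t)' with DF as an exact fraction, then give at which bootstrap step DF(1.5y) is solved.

1 1/2 1913/2000
2 1 9327/10000
3 3/2 8919/10000
DF(1.5y) is solved at step 3

step 1 [0.5y] bond c/2=3/80: DF=(158779/160000 − 3/80·(0))/(1+3/80) = 1913/2000 ≈ 0.956500
step 2 [1y] zero: DF = P = 9327/10000 ≈ 0.932700
step 3 [1.5y] bond c/2=9/800: DF=(7385499/8000000 − 9/800·(0.956500+0.932700))/(1+9/800) = 8919/10000 ≈ 0.891900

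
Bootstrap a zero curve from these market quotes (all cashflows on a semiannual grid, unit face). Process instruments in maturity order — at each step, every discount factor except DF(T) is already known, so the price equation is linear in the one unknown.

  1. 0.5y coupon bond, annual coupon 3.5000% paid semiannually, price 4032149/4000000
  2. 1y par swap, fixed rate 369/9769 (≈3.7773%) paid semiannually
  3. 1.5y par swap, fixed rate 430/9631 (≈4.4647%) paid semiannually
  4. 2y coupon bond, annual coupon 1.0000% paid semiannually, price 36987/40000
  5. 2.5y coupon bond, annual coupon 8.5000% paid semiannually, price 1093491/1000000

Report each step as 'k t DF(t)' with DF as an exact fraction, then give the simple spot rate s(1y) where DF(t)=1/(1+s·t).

1 1/2 9907/10000
2 1 9631/10000
3 3/2 1871/2000
4 2 9057/10000
5 5/2 4471/5000
s(1y) = (1/(9631/10000) − 1)/(1) = 369/9631 ≈ 3.8314%

step 1 [0.5y] bond c/2=7/400: DF=(4032149/4000000 − 7/400·(0))/(1+7/400) = 9907/10000 ≈ 0.990700
step 2 [1y] swap r/2=369/19538: DF=(1 − 369/19538·(0.990700))/(1+369/19538) = 9631/10000 ≈ 0.963100
step 3 [1.5y] swap r/2=215/9631: DF=(1 − 215/9631·(0.990700+0.963100))/(1+215/9631) = 1871/2000 ≈ 0.935500
step 4 [2y] bond c/2=1/200: DF=(36987/40000 − 1/200·(0.990700+0.963100+0.935500))/(1+1/200) = 9057/10000 ≈ 0.905700
step 5 [2.5y] bond c/2=17/400: DF=(1093491/1000000 − 17/400·(0.990700+0.963100+0.935500+0.905700))/(1+17/400) = 4471/5000 ≈ 0.894200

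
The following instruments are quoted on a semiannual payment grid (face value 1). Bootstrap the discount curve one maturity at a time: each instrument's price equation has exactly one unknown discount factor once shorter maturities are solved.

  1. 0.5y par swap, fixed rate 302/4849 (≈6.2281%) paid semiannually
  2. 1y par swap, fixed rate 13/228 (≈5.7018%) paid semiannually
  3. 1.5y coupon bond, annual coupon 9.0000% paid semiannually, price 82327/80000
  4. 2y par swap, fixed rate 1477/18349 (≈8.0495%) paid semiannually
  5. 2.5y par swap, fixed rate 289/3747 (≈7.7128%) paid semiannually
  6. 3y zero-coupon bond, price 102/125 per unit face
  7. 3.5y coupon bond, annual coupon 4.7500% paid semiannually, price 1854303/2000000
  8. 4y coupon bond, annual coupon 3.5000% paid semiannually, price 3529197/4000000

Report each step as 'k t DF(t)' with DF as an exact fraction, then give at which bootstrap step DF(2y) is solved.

1 1/2 4849/5000
2 1 4727/5000
3 3/2 9023/10000
4 2 8523/10000
5 5/2 4133/5000
6 3 102/125
7 7/2 489/625
8 4 7623/10000
DF(2y) is solved at step 4

step 1 [0.5y] swap r/2=151/4849: DF=(1 − 151/4849·(0))/(1+151/4849) = 4849/5000 ≈ 0.969800
step 2 [1y] swap r/2=13/456: DF=(1 − 13/456·(0.969800))/(1+13/456) = 4727/5000 ≈ 0.945400
step 3 [1.5y] bond c/2=9/200: DF=(82327/80000 − 9/200·(0.969800+0.945400))/(1+9/200) = 9023/10000 ≈ 0.902300
step 4 [2y] swap r/2=1477/36698: DF=(1 − 1477/36698·(0.969800+0.945400+0.902300))/(1+1477/36698) = 8523/10000 ≈ 0.852300
step 5 [2.5y] swap r/2=289/7494: DF=(1 − 289/7494·(0.969800+0.945400+0.902300+0.852300))/(1+289/7494) = 4133/5000 ≈ 0.826600
step 6 [3y] zero: DF = P = 102/125 ≈ 0.816000
step 7 [3.5y] bond c/2=19/800: DF=(1854303/2000000 − 19/800·(0.969800+0.945400+0.902300+0.852300+0.826600+0.816000))/(1+19/800) = 489/625 ≈ 0.782400
step 8 [4y] bond c/2=7/400: DF=(3529197/4000000 − 7/400·(0.969800+0.945400+0.902300+0.852300+0.826600+0.816000+0.782400))/(1+7/400) = 7623/10000 ≈ 0.762300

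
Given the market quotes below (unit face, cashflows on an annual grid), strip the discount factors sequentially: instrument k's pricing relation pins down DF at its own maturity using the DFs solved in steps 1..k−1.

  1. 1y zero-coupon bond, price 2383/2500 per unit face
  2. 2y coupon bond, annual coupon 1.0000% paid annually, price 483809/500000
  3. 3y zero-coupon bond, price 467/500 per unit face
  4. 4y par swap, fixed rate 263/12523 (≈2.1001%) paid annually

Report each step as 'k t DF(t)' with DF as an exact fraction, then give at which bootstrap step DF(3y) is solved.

1 1 2383/2500
2 2 4743/5000
3 3 467/500
4 4 9211/10000
DF(3y) is solved at step 3

step 1 [1y] zero: DF = P = 2383/2500 ≈ 0.953200
step 2 [2y] bond c/1=1/100: DF=(483809/500000 − 1/100·(0.953200))/(1+1/100) = 4743/5000 ≈ 0.948600
step 3 [3y] zero: DF = P = 467/500 ≈ 0.934000
step 4 [4y] swap r/1=263/12523: DF=(1 − 263/12523·(0.953200+0.948600+0.934000))/(1+263/12523) = 9211/10000 ≈ 0.921100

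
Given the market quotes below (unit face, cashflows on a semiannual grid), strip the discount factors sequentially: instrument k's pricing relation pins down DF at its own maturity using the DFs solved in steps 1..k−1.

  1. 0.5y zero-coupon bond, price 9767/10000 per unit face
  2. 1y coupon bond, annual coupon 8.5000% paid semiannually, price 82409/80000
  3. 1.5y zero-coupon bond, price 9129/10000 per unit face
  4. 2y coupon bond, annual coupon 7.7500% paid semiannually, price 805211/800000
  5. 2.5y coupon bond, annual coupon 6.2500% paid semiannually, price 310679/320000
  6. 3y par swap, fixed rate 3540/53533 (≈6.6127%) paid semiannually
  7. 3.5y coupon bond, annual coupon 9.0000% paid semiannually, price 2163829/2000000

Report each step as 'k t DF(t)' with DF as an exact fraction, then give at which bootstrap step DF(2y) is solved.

step 1 [0.5y] zero: DF = P = 9767/10000 ≈ 0.976700
step 2 [1y] bond c/2=17/400: DF=(82409/80000 − 17/400·(0.976700))/(1+17/400) = 9483/10000 ≈ 0.948300
step 3 [1.5y] zero: DF = P = 9129/10000 ≈ 0.912900
step 4 [2y] bond c/2=31/800: DF=(805211/800000 − 31/800·(0.976700+0.948300+0.912900))/(1+31/800) = 8631/10000 ≈ 0.863100
step 5 [2.5y] bond c/2=1/32: DF=(310679/320000 − 1/32·(0.976700+0.948300+0.912900+0.863100))/(1+1/32) = 8293/10000 ≈ 0.829300
step 6 [3y] swap r/2=1770/53533: DF=(1 − 1770/53533·(0.976700+0.948300+0.912900+0.863100+0.829300))/(1+1770/53533) = 823/1000 ≈ 0.823000
step 7 [3.5y] bond c/2=9/200: DF=(2163829/2000000 − 9/200·(0.976700+0.948300+0.912900+0.863100+0.829300+0.823000))/(1+9/200) = 503/625 ≈ 0.804800

1 1/2 9767/10000
2 1 9483/10000
3 3/2 9129/10000
4 2 8631/10000
5 5/2 8293/10000
6 3 823/1000
7 7/2 503/625
DF(2y) is solved at step 4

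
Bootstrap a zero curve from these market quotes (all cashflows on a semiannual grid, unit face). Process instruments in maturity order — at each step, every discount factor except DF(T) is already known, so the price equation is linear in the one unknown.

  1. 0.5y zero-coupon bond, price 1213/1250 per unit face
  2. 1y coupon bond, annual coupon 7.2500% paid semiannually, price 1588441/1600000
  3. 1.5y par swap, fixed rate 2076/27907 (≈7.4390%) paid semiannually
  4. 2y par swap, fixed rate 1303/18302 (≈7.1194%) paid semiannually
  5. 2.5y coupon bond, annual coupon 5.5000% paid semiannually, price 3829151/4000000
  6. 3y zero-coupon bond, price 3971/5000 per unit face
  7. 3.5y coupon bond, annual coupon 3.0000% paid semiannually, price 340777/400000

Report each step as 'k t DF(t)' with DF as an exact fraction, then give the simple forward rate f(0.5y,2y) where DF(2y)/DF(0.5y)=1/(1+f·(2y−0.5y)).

1 1/2 1213/1250
2 1 9241/10000
3 3/2 4481/5000
4 2 8697/10000
5 5/2 8337/10000
6 3 3971/5000
7 7/2 1903/2500
f(0.5y,2y) = ((1213/1250)/(8697/10000) − 1)/(3/2) = 2014/26091 ≈ 7.7191%

step 1 [0.5y] zero: DF = P = 1213/1250 ≈ 0.970400
step 2 [1y] bond c/2=29/800: DF=(1588441/1600000 − 29/800·(0.970400))/(1+29/800) = 9241/10000 ≈ 0.924100
step 3 [1.5y] swap r/2=1038/27907: DF=(1 − 1038/27907·(0.970400+0.924100))/(1+1038/27907) = 4481/5000 ≈ 0.896200
step 4 [2y] swap r/2=1303/36604: DF=(1 − 1303/36604·(0.970400+0.924100+0.896200))/(1+1303/36604) = 8697/10000 ≈ 0.869700
step 5 [2.5y] bond c/2=11/400: DF=(3829151/4000000 − 11/400·(0.970400+0.924100+0.896200+0.869700))/(1+11/400) = 8337/10000 ≈ 0.833700
step 6 [3y] zero: DF = P = 3971/5000 ≈ 0.794200
step 7 [3.5y] bond c/2=3/200: DF=(340777/400000 − 3/200·(0.970400+0.924100+0.896200+0.869700+0.833700+0.794200))/(1+3/200) = 1903/2500 ≈ 0.761200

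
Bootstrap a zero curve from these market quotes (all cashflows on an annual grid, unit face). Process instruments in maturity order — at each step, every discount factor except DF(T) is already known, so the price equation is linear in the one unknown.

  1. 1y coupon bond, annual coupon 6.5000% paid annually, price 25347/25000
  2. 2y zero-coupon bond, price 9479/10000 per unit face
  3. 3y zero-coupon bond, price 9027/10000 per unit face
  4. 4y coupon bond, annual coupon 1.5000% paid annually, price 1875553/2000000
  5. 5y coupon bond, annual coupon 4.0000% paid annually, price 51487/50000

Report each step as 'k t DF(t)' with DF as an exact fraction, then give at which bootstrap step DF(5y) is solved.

step 1 [1y] bond c/1=13/200: DF=(25347/25000 − 13/200·(0))/(1+13/200) = 119/125 ≈ 0.952000
step 2 [2y] zero: DF = P = 9479/10000 ≈ 0.947900
step 3 [3y] zero: DF = P = 9027/10000 ≈ 0.902700
step 4 [4y] bond c/1=3/200: DF=(1875553/2000000 − 3/200·(0.952000+0.947900+0.902700))/(1+3/200) = 353/400 ≈ 0.882500
step 5 [5y] bond c/1=1/25: DF=(51487/50000 − 1/25·(0.952000+0.947900+0.902700+0.882500))/(1+1/25) = 2121/2500 ≈ 0.848400

1 1 119/125
2 2 9479/10000
3 3 9027/10000
4 4 353/400
5 5 2121/2500
DF(5y) is solved at step 5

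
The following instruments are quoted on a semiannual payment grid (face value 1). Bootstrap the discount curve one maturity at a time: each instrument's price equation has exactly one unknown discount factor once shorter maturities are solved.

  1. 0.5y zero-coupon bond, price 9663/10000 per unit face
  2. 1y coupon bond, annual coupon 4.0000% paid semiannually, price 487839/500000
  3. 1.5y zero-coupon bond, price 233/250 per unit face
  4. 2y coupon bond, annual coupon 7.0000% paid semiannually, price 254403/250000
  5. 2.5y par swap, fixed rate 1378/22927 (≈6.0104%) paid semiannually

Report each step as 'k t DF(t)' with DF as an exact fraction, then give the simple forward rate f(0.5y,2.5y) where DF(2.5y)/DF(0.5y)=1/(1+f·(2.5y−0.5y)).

1 1/2 9663/10000
2 1 586/625
3 3/2 233/250
4 2 8873/10000
5 5/2 4311/5000
f(0.5y,2.5y) = ((9663/10000)/(4311/5000) − 1)/(2) = 347/5748 ≈ 6.0369%

step 1 [0.5y] zero: DF = P = 9663/10000 ≈ 0.966300
step 2 [1y] bond c/2=1/50: DF=(487839/500000 − 1/50·(0.966300))/(1+1/50) = 586/625 ≈ 0.937600
step 3 [1.5y] zero: DF = P = 233/250 ≈ 0.932000
step 4 [2y] bond c/2=7/200: DF=(254403/250000 − 7/200·(0.966300+0.937600+0.932000))/(1+7/200) = 8873/10000 ≈ 0.887300
step 5 [2.5y] swap r/2=689/22927: DF=(1 − 689/22927·(0.966300+0.937600+0.932000+0.887300))/(1+689/22927) = 4311/5000 ≈ 0.862200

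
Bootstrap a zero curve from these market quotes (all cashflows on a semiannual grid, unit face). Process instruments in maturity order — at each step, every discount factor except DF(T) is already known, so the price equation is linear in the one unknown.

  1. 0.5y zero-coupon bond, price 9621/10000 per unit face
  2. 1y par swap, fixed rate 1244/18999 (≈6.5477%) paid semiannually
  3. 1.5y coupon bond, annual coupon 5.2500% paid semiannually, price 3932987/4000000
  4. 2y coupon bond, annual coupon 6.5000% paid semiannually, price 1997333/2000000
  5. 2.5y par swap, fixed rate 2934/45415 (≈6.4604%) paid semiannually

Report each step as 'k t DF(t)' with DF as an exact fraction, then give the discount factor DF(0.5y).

step 1 [0.5y] zero: DF = P = 9621/10000 ≈ 0.962100
step 2 [1y] swap r/2=622/18999: DF=(1 − 622/18999·(0.962100))/(1+622/18999) = 4689/5000 ≈ 0.937800
step 3 [1.5y] bond c/2=21/800: DF=(3932987/4000000 − 21/800·(0.962100+0.937800))/(1+21/800) = 1819/2000 ≈ 0.909500
step 4 [2y] bond c/2=13/400: DF=(1997333/2000000 − 13/400·(0.962100+0.937800+0.909500))/(1+13/400) = 2197/2500 ≈ 0.878800
step 5 [2.5y] swap r/2=1467/45415: DF=(1 − 1467/45415·(0.962100+0.937800+0.909500+0.878800))/(1+1467/45415) = 8533/10000 ≈ 0.853300

1 1/2 9621/10000
2 1 4689/5000
3 3/2 1819/2000
4 2 2197/2500
5 5/2 8533/10000
DF(0.5y) = 9621/10000 ≈ 0.962100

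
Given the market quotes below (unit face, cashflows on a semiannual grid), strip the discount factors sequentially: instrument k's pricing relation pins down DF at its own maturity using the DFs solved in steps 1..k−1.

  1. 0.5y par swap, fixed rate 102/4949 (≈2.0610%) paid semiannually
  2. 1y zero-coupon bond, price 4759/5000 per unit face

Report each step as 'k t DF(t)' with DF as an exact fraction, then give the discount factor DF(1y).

1 1/2 4949/5000
2 1 4759/5000
DF(1y) = 4759/5000 ≈ 0.951800

step 1 [0.5y] swap r/2=51/4949: DF=(1 − 51/4949·(0))/(1+51/4949) = 4949/5000 ≈ 0.989800
step 2 [1y] zero: DF = P = 4759/5000 ≈ 0.951800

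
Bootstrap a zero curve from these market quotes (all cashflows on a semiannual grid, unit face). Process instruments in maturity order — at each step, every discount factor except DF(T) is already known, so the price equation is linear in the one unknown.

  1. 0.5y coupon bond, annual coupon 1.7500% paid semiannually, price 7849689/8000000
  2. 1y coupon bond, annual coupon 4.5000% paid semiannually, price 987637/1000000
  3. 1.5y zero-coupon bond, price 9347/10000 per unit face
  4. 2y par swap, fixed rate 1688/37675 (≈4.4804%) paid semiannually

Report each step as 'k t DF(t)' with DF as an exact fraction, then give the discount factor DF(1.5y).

1 1/2 9727/10000
2 1 1889/2000
3 3/2 9347/10000
4 2 2289/2500
DF(1.5y) = 9347/10000 ≈ 0.934700

step 1 [0.5y] bond c/2=7/800: DF=(7849689/8000000 − 7/800·(0))/(1+7/800) = 9727/10000 ≈ 0.972700
step 2 [1y] bond c/2=9/400: DF=(987637/1000000 − 9/400·(0.972700))/(1+9/400) = 1889/2000 ≈ 0.944500
step 3 [1.5y] zero: DF = P = 9347/10000 ≈ 0.934700
step 4 [2y] swap r/2=844/37675: DF=(1 − 844/37675·(0.972700+0.944500+0.934700))/(1+844/37675) = 2289/2500 ≈ 0.915600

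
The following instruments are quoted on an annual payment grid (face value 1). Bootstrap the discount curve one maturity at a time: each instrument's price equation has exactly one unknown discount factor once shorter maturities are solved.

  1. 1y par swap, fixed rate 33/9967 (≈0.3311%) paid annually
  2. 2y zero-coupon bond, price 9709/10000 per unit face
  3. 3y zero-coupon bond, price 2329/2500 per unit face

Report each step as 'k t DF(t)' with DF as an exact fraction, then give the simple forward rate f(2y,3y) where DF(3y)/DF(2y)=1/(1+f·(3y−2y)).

step 1 [1y] swap r/1=33/9967: DF=(1 − 33/9967·(0))/(1+33/9967) = 9967/10000 ≈ 0.996700
step 2 [2y] zero: DF = P = 9709/10000 ≈ 0.970900
step 3 [3y] zero: DF = P = 2329/2500 ≈ 0.931600

1 1 9967/10000
2 2 9709/10000
3 3 2329/2500
f(2y,3y) = ((9709/10000)/(2329/2500) − 1)/(1) = 393/9316 ≈ 4.2185%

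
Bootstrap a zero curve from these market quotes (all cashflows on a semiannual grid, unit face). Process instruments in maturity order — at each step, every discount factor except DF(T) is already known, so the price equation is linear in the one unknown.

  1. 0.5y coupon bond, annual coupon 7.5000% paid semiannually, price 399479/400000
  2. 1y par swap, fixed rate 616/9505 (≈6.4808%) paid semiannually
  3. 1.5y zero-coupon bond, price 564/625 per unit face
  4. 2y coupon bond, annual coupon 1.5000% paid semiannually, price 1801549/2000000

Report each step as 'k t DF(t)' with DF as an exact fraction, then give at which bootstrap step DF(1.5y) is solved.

1 1/2 4813/5000
2 1 1173/1250
3 3/2 564/625
4 2 2183/2500
DF(1.5y) is solved at step 3

step 1 [0.5y] bond c/2=3/80: DF=(399479/400000 − 3/80·(0))/(1+3/80) = 4813/5000 ≈ 0.962600
step 2 [1y] swap r/2=308/9505: DF=(1 − 308/9505·(0.962600))/(1+308/9505) = 1173/1250 ≈ 0.938400
step 3 [1.5y] zero: DF = P = 564/625 ≈ 0.902400
step 4 [2y] bond c/2=3/400: DF=(1801549/2000000 − 3/400·(0.962600+0.938400+0.902400))/(1+3/400) = 2183/2500 ≈ 0.873200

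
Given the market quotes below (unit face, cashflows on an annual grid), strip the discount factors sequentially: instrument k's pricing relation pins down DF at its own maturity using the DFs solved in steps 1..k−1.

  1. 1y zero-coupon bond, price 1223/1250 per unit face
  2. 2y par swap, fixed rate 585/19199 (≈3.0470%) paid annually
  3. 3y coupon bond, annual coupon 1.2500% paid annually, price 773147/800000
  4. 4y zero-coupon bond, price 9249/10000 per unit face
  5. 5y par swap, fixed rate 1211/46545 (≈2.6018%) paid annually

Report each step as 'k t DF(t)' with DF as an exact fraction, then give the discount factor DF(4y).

step 1 [1y] zero: DF = P = 1223/1250 ≈ 0.978400
step 2 [2y] swap r/1=585/19199: DF=(1 − 585/19199·(0.978400))/(1+585/19199) = 1883/2000 ≈ 0.941500
step 3 [3y] bond c/1=1/80: DF=(773147/800000 − 1/80·(0.978400+0.941500))/(1+1/80) = 2327/2500 ≈ 0.930800
step 4 [4y] zero: DF = P = 9249/10000 ≈ 0.924900
step 5 [5y] swap r/1=1211/46545: DF=(1 − 1211/46545·(0.978400+0.941500+0.930800+0.924900))/(1+1211/46545) = 8789/10000 ≈ 0.878900

1 1 1223/1250
2 2 1883/2000
3 3 2327/2500
4 4 9249/10000
5 5 8789/10000
DF(4y) = 9249/10000 ≈ 0.924900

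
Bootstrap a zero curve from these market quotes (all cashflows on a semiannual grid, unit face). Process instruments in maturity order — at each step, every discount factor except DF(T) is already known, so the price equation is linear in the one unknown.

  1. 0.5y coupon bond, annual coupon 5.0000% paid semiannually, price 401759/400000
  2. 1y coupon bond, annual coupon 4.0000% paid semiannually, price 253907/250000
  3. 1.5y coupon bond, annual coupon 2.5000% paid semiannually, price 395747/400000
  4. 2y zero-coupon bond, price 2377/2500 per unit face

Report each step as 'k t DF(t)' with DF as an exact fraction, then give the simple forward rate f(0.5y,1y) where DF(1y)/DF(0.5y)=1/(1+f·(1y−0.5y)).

1 1/2 9799/10000
2 1 1953/2000
3 3/2 953/1000
4 2 2377/2500
f(0.5y,1y) = ((9799/10000)/(1953/2000) − 1)/(1/2) = 68/9765 ≈ 0.6964%

step 1 [0.5y] bond c/2=1/40: DF=(401759/400000 − 1/40·(0))/(1+1/40) = 9799/10000 ≈ 0.979900
step 2 [1y] bond c/2=1/50: DF=(253907/250000 − 1/50·(0.979900))/(1+1/50) = 1953/2000 ≈ 0.976500
step 3 [1.5y] bond c/2=1/80: DF=(395747/400000 − 1/80·(0.979900+0.976500))/(1+1/80) = 953/1000 ≈ 0.953000
step 4 [2y] zero: DF = P = 2377/2500 ≈ 0.950800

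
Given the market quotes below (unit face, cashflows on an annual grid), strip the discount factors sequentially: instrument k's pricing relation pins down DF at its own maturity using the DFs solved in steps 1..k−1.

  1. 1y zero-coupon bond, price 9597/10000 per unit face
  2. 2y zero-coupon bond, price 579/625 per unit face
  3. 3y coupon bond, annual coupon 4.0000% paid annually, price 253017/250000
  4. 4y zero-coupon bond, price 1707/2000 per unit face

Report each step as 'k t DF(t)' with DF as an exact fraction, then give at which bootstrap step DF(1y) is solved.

step 1 [1y] zero: DF = P = 9597/10000 ≈ 0.959700
step 2 [2y] zero: DF = P = 579/625 ≈ 0.926400
step 3 [3y] bond c/1=1/25: DF=(253017/250000 − 1/25·(0.959700+0.926400))/(1+1/25) = 4503/5000 ≈ 0.900600
step 4 [4y] zero: DF = P = 1707/2000 ≈ 0.853500

1 1 9597/10000
2 2 579/625
3 3 4503/5000
4 4 1707/2000
DF(1y) is solved at step 1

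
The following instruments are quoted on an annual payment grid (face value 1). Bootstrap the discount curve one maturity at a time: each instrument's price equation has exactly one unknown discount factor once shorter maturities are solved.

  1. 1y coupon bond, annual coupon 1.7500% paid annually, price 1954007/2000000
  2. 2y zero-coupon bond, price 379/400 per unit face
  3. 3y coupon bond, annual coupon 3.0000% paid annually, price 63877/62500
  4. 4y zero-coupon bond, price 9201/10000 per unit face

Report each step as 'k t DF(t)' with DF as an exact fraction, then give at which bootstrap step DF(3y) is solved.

step 1 [1y] bond c/1=7/400: DF=(1954007/2000000 − 7/400·(0))/(1+7/400) = 4801/5000 ≈ 0.960200
step 2 [2y] zero: DF = P = 379/400 ≈ 0.947500
step 3 [3y] bond c/1=3/100: DF=(63877/62500 − 3/100·(0.960200+0.947500))/(1+3/100) = 9367/10000 ≈ 0.936700
step 4 [4y] zero: DF = P = 9201/10000 ≈ 0.920100

1 1 4801/5000
2 2 379/400
3 3 9367/10000
4 4 9201/10000
DF(3y) is solved at step 3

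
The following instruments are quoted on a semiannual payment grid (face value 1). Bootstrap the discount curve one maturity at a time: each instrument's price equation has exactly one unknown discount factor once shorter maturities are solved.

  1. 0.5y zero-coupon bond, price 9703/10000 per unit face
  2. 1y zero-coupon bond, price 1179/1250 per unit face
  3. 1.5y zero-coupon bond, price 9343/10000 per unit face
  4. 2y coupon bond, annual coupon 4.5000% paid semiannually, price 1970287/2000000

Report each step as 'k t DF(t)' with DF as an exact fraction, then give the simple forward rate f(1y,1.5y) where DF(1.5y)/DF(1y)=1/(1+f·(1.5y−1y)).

1 1/2 9703/10000
2 1 1179/1250
3 3/2 9343/10000
4 2 563/625
f(1y,1.5y) = ((1179/1250)/(9343/10000) − 1)/(1/2) = 178/9343 ≈ 1.9052%

step 1 [0.5y] zero: DF = P = 9703/10000 ≈ 0.970300
step 2 [1y] zero: DF = P = 1179/1250 ≈ 0.943200
step 3 [1.5y] zero: DF = P = 9343/10000 ≈ 0.934300
step 4 [2y] bond c/2=9/400: DF=(1970287/2000000 − 9/400·(0.970300+0.943200+0.934300))/(1+9/400) = 563/625 ≈ 0.900800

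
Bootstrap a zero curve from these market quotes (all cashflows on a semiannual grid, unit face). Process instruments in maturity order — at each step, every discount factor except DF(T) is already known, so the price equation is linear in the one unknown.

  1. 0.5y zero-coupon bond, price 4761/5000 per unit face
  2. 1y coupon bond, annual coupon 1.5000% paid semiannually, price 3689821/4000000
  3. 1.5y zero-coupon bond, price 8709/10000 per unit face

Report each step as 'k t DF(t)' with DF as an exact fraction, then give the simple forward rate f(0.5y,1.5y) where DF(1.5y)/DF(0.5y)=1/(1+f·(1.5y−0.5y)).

1 1/2 4761/5000
2 1 1817/2000
3 3/2 8709/10000
f(0.5y,1.5y) = ((4761/5000)/(8709/10000) − 1)/(1) = 271/2903 ≈ 9.3352%

step 1 [0.5y] zero: DF = P = 4761/5000 ≈ 0.952200
step 2 [1y] bond c/2=3/400: DF=(3689821/4000000 − 3/400·(0.952200))/(1+3/400) = 1817/2000 ≈ 0.908500
step 3 [1.5y] zero: DF = P = 8709/10000 ≈ 0.870900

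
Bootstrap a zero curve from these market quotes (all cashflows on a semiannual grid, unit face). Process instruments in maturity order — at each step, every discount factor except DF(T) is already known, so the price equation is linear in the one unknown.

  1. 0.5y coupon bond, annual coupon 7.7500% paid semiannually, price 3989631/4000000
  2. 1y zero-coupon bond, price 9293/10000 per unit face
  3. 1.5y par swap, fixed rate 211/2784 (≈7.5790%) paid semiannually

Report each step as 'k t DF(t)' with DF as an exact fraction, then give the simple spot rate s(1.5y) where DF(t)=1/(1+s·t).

1 1/2 4801/5000
2 1 9293/10000
3 3/2 1789/2000
s(1.5y) = (1/(1789/2000) − 1)/(3/2) = 422/5367 ≈ 7.8629%

step 1 [0.5y] bond c/2=31/800: DF=(3989631/4000000 − 31/800·(0))/(1+31/800) = 4801/5000 ≈ 0.960200
step 2 [1y] zero: DF = P = 9293/10000 ≈ 0.929300
step 3 [1.5y] swap r/2=211/5568: DF=(1 − 211/5568·(0.960200+0.929300))/(1+211/5568) = 1789/2000 ≈ 0.894500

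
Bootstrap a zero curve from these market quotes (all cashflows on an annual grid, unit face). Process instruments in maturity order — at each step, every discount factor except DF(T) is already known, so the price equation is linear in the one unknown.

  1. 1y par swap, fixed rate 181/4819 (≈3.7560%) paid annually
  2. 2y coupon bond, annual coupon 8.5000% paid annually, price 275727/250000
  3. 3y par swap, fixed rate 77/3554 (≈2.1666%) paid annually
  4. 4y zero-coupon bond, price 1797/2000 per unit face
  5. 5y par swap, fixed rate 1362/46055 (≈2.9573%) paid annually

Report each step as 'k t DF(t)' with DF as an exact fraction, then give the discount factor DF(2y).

step 1 [1y] swap r/1=181/4819: DF=(1 − 181/4819·(0))/(1+181/4819) = 4819/5000 ≈ 0.963800
step 2 [2y] bond c/1=17/200: DF=(275727/250000 − 17/200·(0.963800))/(1+17/200) = 941/1000 ≈ 0.941000
step 3 [3y] swap r/1=77/3554: DF=(1 − 77/3554·(0.963800+0.941000))/(1+77/3554) = 1173/1250 ≈ 0.938400
step 4 [4y] zero: DF = P = 1797/2000 ≈ 0.898500
step 5 [5y] swap r/1=1362/46055: DF=(1 − 1362/46055·(0.963800+0.941000+0.938400+0.898500))/(1+1362/46055) = 4319/5000 ≈ 0.863800

1 1 4819/5000
2 2 941/1000
3 3 1173/1250
4 4 1797/2000
5 5 4319/5000
DF(2y) = 941/1000 ≈ 0.941000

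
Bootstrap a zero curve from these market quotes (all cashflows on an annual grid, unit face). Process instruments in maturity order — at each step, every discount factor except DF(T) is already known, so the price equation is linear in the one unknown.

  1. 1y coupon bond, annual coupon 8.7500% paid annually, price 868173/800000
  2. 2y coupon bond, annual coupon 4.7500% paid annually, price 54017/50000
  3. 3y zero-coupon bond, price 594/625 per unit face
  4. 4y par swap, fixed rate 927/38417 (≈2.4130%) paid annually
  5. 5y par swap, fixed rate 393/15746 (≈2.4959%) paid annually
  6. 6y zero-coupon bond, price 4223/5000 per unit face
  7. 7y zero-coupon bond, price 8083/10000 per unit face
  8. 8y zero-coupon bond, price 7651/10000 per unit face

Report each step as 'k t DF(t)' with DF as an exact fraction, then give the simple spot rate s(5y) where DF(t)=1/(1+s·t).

step 1 [1y] bond c/1=7/80: DF=(868173/800000 − 7/80·(0))/(1+7/80) = 9979/10000 ≈ 0.997900
step 2 [2y] bond c/1=19/400: DF=(54017/50000 − 19/400·(0.997900))/(1+19/400) = 9861/10000 ≈ 0.986100
step 3 [3y] zero: DF = P = 594/625 ≈ 0.950400
step 4 [4y] swap r/1=927/38417: DF=(1 − 927/38417·(0.997900+0.986100+0.950400))/(1+927/38417) = 9073/10000 ≈ 0.907300
step 5 [5y] swap r/1=393/15746: DF=(1 − 393/15746·(0.997900+0.986100+0.950400+0.907300))/(1+393/15746) = 8821/10000 ≈ 0.882100
step 6 [6y] zero: DF = P = 4223/5000 ≈ 0.844600
step 7 [7y] zero: DF = P = 8083/10000 ≈ 0.808300
step 8 [8y] zero: DF = P = 7651/10000 ≈ 0.765100

1 1 9979/10000
2 2 9861/10000
3 3 594/625
4 4 9073/10000
5 5 8821/10000
6 6 4223/5000
7 7 8083/10000
8 8 7651/10000
s(5y) = (1/(8821/10000) − 1)/(5) = 1179/44105 ≈ 2.6732%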